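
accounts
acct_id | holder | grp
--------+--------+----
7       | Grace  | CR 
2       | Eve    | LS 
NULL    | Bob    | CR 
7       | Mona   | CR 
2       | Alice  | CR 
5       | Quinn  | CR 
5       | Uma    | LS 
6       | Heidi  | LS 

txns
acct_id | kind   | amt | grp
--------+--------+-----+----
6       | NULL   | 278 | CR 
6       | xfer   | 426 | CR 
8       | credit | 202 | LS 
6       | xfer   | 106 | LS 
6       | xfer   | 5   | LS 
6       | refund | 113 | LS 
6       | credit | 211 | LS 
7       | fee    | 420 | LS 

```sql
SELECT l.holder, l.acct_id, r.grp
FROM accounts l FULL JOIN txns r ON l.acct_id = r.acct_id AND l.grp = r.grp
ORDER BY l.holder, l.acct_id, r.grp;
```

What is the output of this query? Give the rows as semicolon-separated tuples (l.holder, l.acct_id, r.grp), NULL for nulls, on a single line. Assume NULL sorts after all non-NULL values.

FULL OUTER JOIN keeps every row from both sides; unmatched rows get NULL for the other side's columns.
Matching on l.acct_id = r.acct_id AND l.grp = r.grp. A NULL in a compared column never satisfies the condition.
- acct_id=7, grp=CR: no r row matches, row kept with r columns NULL.
- acct_id=2, grp=LS: no r row matches, row kept with r columns NULL.
- acct_id=NULL, grp=CR: no r row matches, row kept with r columns NULL.
- acct_id=7, grp=CR: no r row matches, row kept with r columns NULL.
- acct_id=2, grp=CR: no r row matches, row kept with r columns NULL.
- acct_id=5, grp=CR: no r row matches, row kept with r columns NULL.
- acct_id=5, grp=LS: no r row matches, row kept with r columns NULL.
- acct_id=6, grp=LS: 4 matching r row(s), so 4 row(s) emitted.
- 4 row(s) from r found no l partner → padded with NULL.

(Alice, 2, NULL); (Bob, NULL, NULL); (Eve, 2, NULL); (Grace, 7, NULL); (Heidi, 6, LS); (Heidi, 6, LS); (Heidi, 6, LS); (Heidi, 6, LS); (Mona, 7, NULL); (Quinn, 5, NULL); (Uma, 5, NULL); (NULL, NULL, CR); (NULL, NULL, CR); (NULL, NULL, LS); (NULL, NULL, LS)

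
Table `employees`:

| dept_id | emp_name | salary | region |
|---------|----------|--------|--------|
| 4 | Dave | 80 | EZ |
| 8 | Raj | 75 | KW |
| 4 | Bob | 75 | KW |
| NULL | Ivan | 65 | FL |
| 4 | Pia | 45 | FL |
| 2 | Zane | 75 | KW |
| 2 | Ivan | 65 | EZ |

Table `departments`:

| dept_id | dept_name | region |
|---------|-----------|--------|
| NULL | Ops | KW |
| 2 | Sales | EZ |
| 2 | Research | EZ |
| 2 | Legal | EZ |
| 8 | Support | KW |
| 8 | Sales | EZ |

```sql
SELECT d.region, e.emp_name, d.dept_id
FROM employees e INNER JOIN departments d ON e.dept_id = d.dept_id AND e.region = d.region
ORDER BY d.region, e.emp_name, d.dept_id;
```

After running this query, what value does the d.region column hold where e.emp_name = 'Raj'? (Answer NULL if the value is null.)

INNER JOIN keeps only pairs where the ON condition holds.
Matching on e.dept_id = d.dept_id AND e.region = d.region. A NULL in a compared column never satisfies the condition.
Matched pairs: 4.

KW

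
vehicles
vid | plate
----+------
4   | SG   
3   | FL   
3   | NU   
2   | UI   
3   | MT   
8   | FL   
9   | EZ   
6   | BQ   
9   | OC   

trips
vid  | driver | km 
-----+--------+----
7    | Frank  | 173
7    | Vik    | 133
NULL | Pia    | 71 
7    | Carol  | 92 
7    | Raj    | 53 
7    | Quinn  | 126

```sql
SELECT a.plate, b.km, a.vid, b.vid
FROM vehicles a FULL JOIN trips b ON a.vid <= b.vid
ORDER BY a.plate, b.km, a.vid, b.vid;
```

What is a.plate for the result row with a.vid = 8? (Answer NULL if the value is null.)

FULL OUTER JOIN keeps every row from both sides; unmatched rows get NULL for the other side's columns.
Matching on a.vid <= b.vid. A NULL in a compared column never satisfies the condition.
- a (vid=4) pairs with 5 row(s) of b.
- a (vid=3) pairs with 5 row(s) of b.
- a (vid=3) pairs with 5 row(s) of b.
- a (vid=2) pairs with 5 row(s) of b.
- a (vid=3) pairs with 5 row(s) of b.
- a (vid=8) has no partner → padded with NULL.
- a (vid=9) has no partner → padded with NULL.
- a (vid=6) pairs with 5 row(s) of b.
- a (vid=9) has no partner → padded with NULL.
- 1 b row(s) had no a match → kept, a columns NULL.

FL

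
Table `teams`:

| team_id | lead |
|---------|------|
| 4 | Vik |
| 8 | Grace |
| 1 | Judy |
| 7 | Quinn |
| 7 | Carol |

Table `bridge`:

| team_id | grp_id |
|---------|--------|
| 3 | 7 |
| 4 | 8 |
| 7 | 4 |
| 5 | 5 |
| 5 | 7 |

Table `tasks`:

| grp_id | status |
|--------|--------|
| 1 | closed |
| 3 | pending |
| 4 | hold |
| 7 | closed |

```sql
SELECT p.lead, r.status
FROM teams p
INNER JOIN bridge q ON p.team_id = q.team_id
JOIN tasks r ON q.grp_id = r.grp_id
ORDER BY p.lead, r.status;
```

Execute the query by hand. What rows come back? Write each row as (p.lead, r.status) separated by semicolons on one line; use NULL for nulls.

(Carol, hold); (Quinn, hold)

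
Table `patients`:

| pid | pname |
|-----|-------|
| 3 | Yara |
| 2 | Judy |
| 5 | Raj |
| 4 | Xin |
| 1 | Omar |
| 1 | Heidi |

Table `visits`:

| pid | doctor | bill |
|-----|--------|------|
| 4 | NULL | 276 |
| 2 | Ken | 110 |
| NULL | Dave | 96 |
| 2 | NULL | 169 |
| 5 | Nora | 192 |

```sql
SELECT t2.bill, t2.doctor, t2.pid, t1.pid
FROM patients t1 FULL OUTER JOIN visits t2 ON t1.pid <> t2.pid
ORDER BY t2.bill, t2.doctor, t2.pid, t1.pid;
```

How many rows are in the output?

21

FULL OUTER JOIN keeps every row from both sides; unmatched rows get NULL for the other side's columns.
Matching on t1.pid <> t2.pid. A NULL in a compared column never satisfies the condition.
- t1[0] pid=3 → 4 match(es) in t2 → 4 row(s).
- t1[1] pid=2 → 2 match(es) in t2 → 2 row(s).
- t1[2] pid=5 → 3 match(es) in t2 → 3 row(s).
- t1[3] pid=4 → 3 match(es) in t2 → 3 row(s).
- t1[4] pid=1 → 4 match(es) in t2 → 4 row(s).
- t1[5] pid=1 → 4 match(es) in t2 → 4 row(s).
- 1 t2 row(s) had no t1 match → kept, t1 columns NULL.
Total: 20 matched + 1 padded = 21 rows.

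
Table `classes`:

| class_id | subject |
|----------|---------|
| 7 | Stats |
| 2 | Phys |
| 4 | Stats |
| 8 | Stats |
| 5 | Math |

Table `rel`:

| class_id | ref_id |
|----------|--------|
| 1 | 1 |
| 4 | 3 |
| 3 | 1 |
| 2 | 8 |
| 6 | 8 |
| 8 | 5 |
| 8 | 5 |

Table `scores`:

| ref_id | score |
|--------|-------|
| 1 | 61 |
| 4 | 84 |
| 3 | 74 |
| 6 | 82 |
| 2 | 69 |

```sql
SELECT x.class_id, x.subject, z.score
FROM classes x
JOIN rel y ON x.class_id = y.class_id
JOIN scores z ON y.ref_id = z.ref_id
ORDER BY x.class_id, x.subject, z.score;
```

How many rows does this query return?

1

Joins associate left-to-right: classes INNER JOIN rel on class_id gives 4 intermediate row(s).
Then INNER JOIN `scores z` on ref_id: keep only rows whose y.ref_id appears in z.
Result: 1 row(s).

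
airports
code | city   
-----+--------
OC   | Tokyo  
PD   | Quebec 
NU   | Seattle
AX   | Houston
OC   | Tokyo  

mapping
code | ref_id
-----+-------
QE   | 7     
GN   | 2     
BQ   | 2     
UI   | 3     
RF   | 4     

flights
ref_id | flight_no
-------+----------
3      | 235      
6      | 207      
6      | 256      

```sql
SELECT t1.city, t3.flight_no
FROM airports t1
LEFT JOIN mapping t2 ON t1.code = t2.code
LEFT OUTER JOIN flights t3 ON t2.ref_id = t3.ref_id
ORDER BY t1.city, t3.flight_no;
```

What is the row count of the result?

5

Evaluate left to right. First `airports t1 LEFT JOIN mapping t2` on code: 5 row(s).
Then LEFT JOIN `flights t3` on ref_id: each of those 5 rows is kept; rows whose t2.ref_id has no match in t3 get NULL for t3's columns.
Result: 5 row(s).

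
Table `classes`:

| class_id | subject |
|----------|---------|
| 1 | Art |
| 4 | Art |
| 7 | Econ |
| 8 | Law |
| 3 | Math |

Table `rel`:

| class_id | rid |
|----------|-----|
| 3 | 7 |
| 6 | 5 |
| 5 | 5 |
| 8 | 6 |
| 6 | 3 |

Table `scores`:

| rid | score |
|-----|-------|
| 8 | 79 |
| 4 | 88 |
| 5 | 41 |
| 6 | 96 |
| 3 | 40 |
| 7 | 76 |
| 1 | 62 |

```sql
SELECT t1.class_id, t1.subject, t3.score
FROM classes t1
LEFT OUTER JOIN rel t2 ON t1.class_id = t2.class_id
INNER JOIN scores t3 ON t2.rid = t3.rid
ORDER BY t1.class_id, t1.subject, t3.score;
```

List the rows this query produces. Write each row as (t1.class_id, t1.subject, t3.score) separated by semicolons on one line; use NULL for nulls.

Evaluate left to right. First `classes t1 LEFT JOIN rel t2` on class_id: 5 row(s).
Then INNER JOIN `scores t3` on rid: keep only rows whose t2.rid appears in t3.

(3, Math, 76); (8, Law, 96)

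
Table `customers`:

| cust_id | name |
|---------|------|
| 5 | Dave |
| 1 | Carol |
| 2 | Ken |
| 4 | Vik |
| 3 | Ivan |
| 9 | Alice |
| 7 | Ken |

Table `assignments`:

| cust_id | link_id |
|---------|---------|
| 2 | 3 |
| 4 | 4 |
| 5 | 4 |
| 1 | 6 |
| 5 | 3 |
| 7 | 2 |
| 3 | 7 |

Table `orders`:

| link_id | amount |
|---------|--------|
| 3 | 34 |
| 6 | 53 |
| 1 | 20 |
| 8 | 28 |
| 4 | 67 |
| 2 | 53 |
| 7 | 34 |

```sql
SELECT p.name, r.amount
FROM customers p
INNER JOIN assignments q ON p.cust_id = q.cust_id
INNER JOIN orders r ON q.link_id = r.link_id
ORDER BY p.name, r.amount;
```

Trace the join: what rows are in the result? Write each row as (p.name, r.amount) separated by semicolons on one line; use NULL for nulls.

(Carol, 53); (Dave, 34); (Dave, 67); (Ivan, 34); (Ken, 34); (Ken, 53); (Vik, 67)

Joins associate left-to-right: customers INNER JOIN assignments on cust_id gives 7 intermediate row(s).
Then INNER JOIN `orders r` on link_id: keep only rows whose q.link_id appears in r.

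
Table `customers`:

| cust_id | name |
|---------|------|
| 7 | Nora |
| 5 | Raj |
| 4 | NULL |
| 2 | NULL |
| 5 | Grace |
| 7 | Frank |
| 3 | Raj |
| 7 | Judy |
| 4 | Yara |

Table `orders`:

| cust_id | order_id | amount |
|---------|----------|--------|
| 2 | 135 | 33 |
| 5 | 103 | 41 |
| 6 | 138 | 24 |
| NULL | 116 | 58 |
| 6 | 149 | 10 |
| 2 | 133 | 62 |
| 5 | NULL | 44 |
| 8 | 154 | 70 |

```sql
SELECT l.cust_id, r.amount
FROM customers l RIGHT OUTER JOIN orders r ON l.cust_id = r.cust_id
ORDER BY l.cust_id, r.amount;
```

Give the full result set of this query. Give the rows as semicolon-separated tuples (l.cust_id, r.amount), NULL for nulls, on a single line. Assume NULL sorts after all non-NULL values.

RIGHT JOIN keeps every row from `orders`; unmatched rows get NULL for `customers`'s columns.
Matching on l.cust_id = r.cust_id. A NULL in a compared column never satisfies the condition.
- l row (cust_id=7): no match.
- l row (cust_id=5): matches 2 r row(s) → 2 output row(s).
- l row (cust_id=4): no match.
- l row (cust_id=2): matches 2 r row(s) → 2 output row(s).
- l row (cust_id=5): matches 2 r row(s) → 2 output row(s).
- l row (cust_id=7): no match.
- l row (cust_id=3): no match.
- l row (cust_id=7): no match.
- l row (cust_id=4): no match.
- plus 4 unmatched r row(s), each kept with NULL l columns.
After projecting and ordering:
l.cust_id | r.amount
2 | 33
2 | 62
5 | 41
5 | 41
5 | 44
5 | 44
NULL | 10
NULL | 24
NULL | 58
NULL | 70

(2, 33); (2, 62); (5, 41); (5, 41); (5, 44); (5, 44); (NULL, 10); (NULL, 24); (NULL, 58); (NULL, 70)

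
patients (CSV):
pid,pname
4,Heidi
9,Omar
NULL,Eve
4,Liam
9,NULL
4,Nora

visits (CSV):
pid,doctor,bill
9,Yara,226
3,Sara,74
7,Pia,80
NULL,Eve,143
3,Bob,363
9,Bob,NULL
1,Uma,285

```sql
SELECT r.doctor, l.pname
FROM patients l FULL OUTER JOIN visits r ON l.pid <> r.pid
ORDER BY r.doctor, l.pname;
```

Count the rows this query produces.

28

FULL OUTER JOIN keeps every row from both sides; unmatched rows get NULL for the other side's columns.
Matching on l.pid <> r.pid. A NULL in a compared column never satisfies the condition.
Matched pairs: 26; unmatched l rows kept: 1; unmatched r rows kept: 1.
Total: 26 matched + 2 padded = 28 rows.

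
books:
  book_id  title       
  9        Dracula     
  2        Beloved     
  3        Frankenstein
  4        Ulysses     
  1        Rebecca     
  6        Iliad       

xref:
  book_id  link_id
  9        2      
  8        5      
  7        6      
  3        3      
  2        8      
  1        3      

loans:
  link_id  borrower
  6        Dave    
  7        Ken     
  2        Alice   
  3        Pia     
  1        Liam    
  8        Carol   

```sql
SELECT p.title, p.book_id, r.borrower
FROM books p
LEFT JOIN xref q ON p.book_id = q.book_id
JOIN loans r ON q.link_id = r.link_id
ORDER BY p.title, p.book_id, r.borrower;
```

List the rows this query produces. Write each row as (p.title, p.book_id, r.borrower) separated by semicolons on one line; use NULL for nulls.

(Beloved, 2, Carol); (Dracula, 9, Alice); (Frankenstein, 3, Pia); (Rebecca, 1, Pia)

Joins associate left-to-right: books LEFT JOIN xref on book_id gives 6 intermediate row(s).
Then INNER JOIN `loans r` on link_id: keep only rows whose q.link_id appears in r.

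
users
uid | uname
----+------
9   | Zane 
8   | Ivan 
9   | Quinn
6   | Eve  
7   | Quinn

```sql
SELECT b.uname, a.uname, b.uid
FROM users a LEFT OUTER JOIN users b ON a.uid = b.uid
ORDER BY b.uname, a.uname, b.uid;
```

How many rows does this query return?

7

LEFT JOIN keeps every row from `users a`; unmatched rows get NULL for `users b`'s columns.
Matching on a.uid = b.uid.
- a (uid=9) pairs with 2 row(s) of b.
- a (uid=8) pairs with 1 row(s) of b.
- a (uid=9) pairs with 2 row(s) of b.
- a (uid=6) pairs with 1 row(s) of b.
- a (uid=7) pairs with 1 row(s) of b.
Total: 7 rows.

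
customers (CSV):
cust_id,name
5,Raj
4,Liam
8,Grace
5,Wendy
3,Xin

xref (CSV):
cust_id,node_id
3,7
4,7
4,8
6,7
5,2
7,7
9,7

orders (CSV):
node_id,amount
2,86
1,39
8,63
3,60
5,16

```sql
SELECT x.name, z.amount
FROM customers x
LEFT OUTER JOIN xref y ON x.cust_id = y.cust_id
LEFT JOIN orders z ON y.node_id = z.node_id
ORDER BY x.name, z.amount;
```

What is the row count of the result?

6

Joins associate left-to-right: customers LEFT JOIN xref on cust_id gives 6 intermediate row(s).
Then LEFT JOIN `orders z` on node_id: each of those 6 rows is kept; rows whose y.node_id has no match in z get NULL for z's columns.
Result: 6 row(s).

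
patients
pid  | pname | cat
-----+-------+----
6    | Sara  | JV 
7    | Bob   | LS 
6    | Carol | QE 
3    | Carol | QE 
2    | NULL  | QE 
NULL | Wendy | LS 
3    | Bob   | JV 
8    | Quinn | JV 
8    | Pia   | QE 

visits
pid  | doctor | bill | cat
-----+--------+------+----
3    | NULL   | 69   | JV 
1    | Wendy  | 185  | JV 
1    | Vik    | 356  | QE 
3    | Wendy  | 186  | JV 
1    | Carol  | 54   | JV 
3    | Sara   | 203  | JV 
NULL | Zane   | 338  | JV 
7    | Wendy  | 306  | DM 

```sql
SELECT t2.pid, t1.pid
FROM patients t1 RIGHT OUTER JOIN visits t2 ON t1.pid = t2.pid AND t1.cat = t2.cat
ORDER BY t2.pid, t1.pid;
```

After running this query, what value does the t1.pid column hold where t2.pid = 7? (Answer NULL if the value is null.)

NULL

RIGHT JOIN keeps every row from `visits`; unmatched rows get NULL for `patients`'s columns.
Matching on t1.pid = t2.pid AND t1.cat = t2.cat. A NULL in a compared column never satisfies the condition.
Matched pairs: 3; unmatched t2 rows kept: 5.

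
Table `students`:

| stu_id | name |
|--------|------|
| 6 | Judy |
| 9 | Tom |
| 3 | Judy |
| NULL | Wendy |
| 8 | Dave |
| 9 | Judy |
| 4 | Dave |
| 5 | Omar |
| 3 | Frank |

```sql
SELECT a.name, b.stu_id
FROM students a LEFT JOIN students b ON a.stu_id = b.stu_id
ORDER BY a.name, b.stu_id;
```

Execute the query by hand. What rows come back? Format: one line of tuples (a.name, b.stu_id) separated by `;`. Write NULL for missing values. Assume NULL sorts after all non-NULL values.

(Dave, 4); (Dave, 8); (Frank, 3); (Frank, 3); (Judy, 3); (Judy, 3); (Judy, 6); (Judy, 9); (Judy, 9); (Omar, 5); (Tom, 9); (Tom, 9); (Wendy, NULL)

LEFT JOIN keeps every row from `students a`; unmatched rows get NULL for `students b`'s columns.
Matching on a.stu_id = b.stu_id. A NULL in a compared column never satisfies the condition.
- a row (stu_id=6): matches 1 b row(s) → 1 output row(s).
- a row (stu_id=9): matches 2 b row(s) → 2 output row(s).
- a row (stu_id=3): matches 2 b row(s) → 2 output row(s).
- a row (stu_id=NULL): no match → kept, b columns NULL.
- a row (stu_id=8): matches 1 b row(s) → 1 output row(s).
- a row (stu_id=9): matches 2 b row(s) → 2 output row(s).
- a row (stu_id=4): matches 1 b row(s) → 1 output row(s).
- a row (stu_id=5): matches 1 b row(s) → 1 output row(s).
- a row (stu_id=3): matches 2 b row(s) → 2 output row(s).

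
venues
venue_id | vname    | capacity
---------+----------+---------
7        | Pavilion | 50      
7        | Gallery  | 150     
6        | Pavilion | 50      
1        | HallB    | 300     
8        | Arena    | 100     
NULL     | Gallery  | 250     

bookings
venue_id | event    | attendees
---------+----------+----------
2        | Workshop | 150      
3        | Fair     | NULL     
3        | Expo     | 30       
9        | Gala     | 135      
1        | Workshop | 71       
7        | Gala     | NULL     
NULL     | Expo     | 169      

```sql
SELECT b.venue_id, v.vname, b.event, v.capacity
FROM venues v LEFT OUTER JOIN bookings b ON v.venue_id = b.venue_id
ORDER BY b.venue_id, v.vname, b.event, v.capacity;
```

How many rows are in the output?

6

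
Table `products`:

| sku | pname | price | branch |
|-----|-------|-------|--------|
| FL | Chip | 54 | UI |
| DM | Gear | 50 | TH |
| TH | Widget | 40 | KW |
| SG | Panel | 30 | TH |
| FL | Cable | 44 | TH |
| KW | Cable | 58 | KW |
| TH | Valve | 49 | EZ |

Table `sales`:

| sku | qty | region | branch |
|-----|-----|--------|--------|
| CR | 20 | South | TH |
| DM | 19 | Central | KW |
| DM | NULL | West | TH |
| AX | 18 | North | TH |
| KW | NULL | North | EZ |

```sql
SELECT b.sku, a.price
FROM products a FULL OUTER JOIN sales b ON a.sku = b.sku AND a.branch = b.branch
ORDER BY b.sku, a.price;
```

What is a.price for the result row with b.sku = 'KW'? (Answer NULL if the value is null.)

NULL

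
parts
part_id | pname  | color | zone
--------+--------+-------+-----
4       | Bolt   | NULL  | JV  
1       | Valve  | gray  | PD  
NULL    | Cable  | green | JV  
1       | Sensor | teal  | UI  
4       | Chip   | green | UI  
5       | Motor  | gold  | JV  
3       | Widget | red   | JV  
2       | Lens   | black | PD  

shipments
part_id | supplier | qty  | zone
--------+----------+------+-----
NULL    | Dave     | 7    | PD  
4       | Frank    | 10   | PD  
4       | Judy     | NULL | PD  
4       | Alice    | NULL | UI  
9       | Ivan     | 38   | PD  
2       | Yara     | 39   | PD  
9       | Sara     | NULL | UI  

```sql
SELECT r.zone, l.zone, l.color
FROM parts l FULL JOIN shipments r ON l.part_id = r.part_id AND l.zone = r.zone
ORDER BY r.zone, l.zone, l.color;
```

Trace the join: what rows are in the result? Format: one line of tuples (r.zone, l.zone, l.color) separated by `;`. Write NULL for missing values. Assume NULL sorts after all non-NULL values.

(PD, PD, black); (PD, NULL, NULL); (PD, NULL, NULL); (PD, NULL, NULL); (PD, NULL, NULL); (UI, UI, green); (UI, NULL, NULL); (NULL, JV, gold); (NULL, JV, green); (NULL, JV, red); (NULL, JV, NULL); (NULL, PD, gray); (NULL, UI, teal)

FULL OUTER JOIN keeps every row from both sides; unmatched rows get NULL for the other side's columns.
Matching on l.part_id = r.part_id AND l.zone = r.zone. A NULL in a compared column never satisfies the condition.
- part_id=4, zone=JV: no r row matches, row kept with r columns NULL.
- part_id=1, zone=PD: no r row matches, row kept with r columns NULL.
- part_id=NULL, zone=JV: no r row matches, row kept with r columns NULL.
- part_id=1, zone=UI: no r row matches, row kept with r columns NULL.
- part_id=4, zone=UI: 1 matching r row(s), so 1 row(s) emitted.
- part_id=5, zone=JV: no r row matches, row kept with r columns NULL.
- part_id=3, zone=JV: no r row matches, row kept with r columns NULL.
- part_id=2, zone=PD: 1 matching r row(s), so 1 row(s) emitted.
- 5 row(s) from r found no l partner → padded with NULL.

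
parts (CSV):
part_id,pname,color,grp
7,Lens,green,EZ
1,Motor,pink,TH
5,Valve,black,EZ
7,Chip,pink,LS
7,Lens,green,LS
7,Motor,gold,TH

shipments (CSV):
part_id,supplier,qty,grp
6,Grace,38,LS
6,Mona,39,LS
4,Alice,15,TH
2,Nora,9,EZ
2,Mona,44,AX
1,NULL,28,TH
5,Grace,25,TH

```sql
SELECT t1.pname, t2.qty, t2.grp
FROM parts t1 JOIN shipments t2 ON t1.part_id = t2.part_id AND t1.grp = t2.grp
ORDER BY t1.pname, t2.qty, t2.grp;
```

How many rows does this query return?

INNER JOIN keeps only pairs where the ON condition holds.
Matching on t1.part_id = t2.part_id AND t1.grp = t2.grp.
Matched pairs: 1.
Total: 1 rows.

1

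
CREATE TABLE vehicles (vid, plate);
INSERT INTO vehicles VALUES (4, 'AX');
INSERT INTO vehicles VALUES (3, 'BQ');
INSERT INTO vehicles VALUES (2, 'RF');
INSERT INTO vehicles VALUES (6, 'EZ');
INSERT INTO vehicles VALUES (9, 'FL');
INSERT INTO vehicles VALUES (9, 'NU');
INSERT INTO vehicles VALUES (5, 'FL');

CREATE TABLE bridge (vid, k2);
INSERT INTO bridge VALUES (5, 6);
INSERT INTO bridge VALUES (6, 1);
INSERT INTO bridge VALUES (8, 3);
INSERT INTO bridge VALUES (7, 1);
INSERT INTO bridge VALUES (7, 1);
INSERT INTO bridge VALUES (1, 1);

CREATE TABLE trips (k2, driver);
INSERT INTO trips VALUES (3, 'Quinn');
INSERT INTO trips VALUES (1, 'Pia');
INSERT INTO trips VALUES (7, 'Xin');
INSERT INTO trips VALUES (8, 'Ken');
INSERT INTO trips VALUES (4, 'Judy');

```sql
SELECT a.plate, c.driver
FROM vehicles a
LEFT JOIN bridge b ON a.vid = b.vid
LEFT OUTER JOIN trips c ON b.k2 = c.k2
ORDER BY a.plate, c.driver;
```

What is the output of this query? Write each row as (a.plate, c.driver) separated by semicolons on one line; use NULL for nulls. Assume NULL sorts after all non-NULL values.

Joins associate left-to-right: vehicles LEFT JOIN bridge on vid gives 7 intermediate row(s).
Then LEFT JOIN `trips c` on k2: each of those 7 rows is kept; rows whose b.k2 has no match in c get NULL for c's columns.

(AX, NULL); (BQ, NULL); (EZ, Pia); (FL, NULL); (FL, NULL); (NU, NULL); (RF, NULL)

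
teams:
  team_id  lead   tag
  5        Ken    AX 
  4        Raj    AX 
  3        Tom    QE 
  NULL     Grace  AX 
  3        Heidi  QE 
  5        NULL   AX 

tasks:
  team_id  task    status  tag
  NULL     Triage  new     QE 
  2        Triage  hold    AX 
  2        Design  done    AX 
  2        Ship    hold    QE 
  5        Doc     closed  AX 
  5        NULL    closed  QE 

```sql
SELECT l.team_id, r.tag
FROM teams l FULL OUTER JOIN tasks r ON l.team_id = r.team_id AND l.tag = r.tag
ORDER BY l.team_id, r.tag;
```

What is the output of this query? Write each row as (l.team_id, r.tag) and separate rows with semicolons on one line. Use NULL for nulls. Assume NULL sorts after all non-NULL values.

FULL OUTER JOIN keeps every row from both sides; unmatched rows get NULL for the other side's columns.
Matching on l.team_id = r.team_id AND l.tag = r.tag. A NULL in a compared column never satisfies the condition.
Matched pairs: 2; unmatched l rows kept: 4; unmatched r rows kept: 5.

(3, NULL); (3, NULL); (4, NULL); (5, AX); (5, AX); (NULL, AX); (NULL, AX); (NULL, QE); (NULL, QE); (NULL, QE); (NULL, NULL)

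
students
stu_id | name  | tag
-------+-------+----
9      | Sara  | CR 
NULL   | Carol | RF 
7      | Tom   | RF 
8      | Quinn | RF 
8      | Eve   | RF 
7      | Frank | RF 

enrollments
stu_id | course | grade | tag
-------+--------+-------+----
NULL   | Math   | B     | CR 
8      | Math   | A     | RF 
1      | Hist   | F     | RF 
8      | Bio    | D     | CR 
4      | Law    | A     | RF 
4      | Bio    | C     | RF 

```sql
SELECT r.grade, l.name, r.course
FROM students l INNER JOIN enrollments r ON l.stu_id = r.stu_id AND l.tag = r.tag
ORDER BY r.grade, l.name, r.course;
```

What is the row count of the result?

INNER JOIN keeps only pairs where the ON condition holds.
Matching on l.stu_id = r.stu_id AND l.tag = r.tag. A NULL in a compared column never satisfies the condition.
- stu_id=9, tag=CR: no matching r row, dropped.
- stu_id=NULL, tag=RF: no matching r row, dropped.
- stu_id=7, tag=RF: no matching r row, dropped.
- stu_id=8, tag=RF: 1 matching r row(s), so 1 row(s) emitted.
- stu_id=8, tag=RF: 1 matching r row(s), so 1 row(s) emitted.
- stu_id=7, tag=RF: no matching r row, dropped.
Total: 2 rows.

2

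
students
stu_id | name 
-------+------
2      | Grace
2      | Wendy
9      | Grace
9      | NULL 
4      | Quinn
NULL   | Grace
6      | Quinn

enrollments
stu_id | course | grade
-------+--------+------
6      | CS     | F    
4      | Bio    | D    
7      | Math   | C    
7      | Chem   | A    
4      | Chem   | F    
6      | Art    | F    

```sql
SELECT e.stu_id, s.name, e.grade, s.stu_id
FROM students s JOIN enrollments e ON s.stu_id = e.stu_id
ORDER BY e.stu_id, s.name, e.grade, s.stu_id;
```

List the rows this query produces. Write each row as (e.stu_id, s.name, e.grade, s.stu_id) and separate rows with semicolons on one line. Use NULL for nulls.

(4, Quinn, D, 4); (4, Quinn, F, 4); (6, Quinn, F, 6); (6, Quinn, F, 6)

INNER JOIN keeps only pairs where the ON condition holds.
Matching on s.stu_id = e.stu_id. A NULL in a compared column never satisfies the condition.
Matched pairs: 4.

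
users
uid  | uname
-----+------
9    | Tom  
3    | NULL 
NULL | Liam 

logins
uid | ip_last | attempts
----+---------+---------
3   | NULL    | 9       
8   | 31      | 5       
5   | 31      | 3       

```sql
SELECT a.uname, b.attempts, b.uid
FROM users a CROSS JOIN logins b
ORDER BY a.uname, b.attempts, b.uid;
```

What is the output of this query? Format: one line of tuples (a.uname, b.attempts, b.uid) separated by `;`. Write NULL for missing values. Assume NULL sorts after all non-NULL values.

(Liam, 3, 5); (Liam, 5, 8); (Liam, 9, 3); (Tom, 3, 5); (Tom, 5, 8); (Tom, 9, 3); (NULL, 3, 5); (NULL, 5, 8); (NULL, 9, 3)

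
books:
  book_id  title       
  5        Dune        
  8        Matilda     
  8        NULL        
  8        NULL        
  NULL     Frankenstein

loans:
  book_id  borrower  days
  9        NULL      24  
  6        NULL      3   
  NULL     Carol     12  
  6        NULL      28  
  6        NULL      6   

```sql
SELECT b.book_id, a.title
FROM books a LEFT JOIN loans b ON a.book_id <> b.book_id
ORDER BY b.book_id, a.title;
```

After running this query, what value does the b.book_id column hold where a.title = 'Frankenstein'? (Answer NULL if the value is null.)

NULL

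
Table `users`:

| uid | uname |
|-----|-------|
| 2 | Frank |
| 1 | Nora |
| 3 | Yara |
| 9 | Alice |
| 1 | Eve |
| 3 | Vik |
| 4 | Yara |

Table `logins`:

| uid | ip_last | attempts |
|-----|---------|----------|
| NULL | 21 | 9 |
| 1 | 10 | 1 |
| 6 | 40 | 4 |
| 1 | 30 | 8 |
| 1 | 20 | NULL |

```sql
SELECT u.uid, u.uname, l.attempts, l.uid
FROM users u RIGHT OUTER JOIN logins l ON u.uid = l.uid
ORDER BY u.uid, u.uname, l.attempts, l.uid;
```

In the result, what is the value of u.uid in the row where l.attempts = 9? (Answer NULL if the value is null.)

NULL

RIGHT JOIN keeps every row from `logins`; unmatched rows get NULL for `users`'s columns.
Matching on u.uid = l.uid. A NULL in a compared column never satisfies the condition.
Matched pairs: 6; unmatched l rows kept: 2.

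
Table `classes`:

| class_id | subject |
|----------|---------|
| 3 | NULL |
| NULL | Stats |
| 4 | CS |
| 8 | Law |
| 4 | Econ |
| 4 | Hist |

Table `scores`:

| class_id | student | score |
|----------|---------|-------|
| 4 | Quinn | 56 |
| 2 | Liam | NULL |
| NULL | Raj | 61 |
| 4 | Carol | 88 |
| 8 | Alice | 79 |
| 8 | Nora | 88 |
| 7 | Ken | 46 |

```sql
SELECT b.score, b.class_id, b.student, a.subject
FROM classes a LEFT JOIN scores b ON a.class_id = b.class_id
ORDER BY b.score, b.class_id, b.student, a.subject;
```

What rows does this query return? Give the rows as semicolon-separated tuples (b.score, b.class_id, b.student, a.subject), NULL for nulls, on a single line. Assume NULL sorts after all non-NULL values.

(56, 4, Quinn, CS); (56, 4, Quinn, Econ); (56, 4, Quinn, Hist); (79, 8, Alice, Law); (88, 4, Carol, CS); (88, 4, Carol, Econ); (88, 4, Carol, Hist); (88, 8, Nora, Law); (NULL, NULL, NULL, Stats); (NULL, NULL, NULL, NULL)

LEFT JOIN keeps every row from `classes`; unmatched rows get NULL for `scores`'s columns.
Matching on a.class_id = b.class_id. A NULL in a compared column never satisfies the condition.
- a row (class_id=3): no match → kept, b columns NULL.
- a row (class_id=NULL): no match → kept, b columns NULL.
- a row (class_id=4): matches 2 b row(s) → 2 output row(s).
- a row (class_id=8): matches 2 b row(s) → 2 output row(s).
- a row (class_id=4): matches 2 b row(s) → 2 output row(s).
- a row (class_id=4): matches 2 b row(s) → 2 output row(s).
After projecting and ordering:
b.score | b.class_id | b.student | a.subject
56 | 4 | Quinn | CS
56 | 4 | Quinn | Econ
56 | 4 | Quinn | Hist
79 | 8 | Alice | Law
88 | 4 | Carol | CS
88 | 4 | Carol | Econ
88 | 4 | Carol | Hist
88 | 8 | Nora | Law
NULL | NULL | NULL | Stats
NULL | NULL | NULL | NULL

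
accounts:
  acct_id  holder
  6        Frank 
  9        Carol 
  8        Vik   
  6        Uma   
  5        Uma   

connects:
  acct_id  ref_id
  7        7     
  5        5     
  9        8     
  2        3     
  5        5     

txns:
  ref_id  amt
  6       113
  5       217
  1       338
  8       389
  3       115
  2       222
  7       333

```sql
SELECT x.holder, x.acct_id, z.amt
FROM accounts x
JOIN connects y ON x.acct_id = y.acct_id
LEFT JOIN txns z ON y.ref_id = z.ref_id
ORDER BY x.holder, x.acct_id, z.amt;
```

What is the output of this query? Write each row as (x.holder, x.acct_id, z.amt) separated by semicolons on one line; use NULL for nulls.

Evaluate left to right. First `accounts x INNER JOIN connects y` on acct_id: 3 row(s).
Then LEFT JOIN `txns z` on ref_id: each of those 3 rows is kept; rows whose y.ref_id has no match in z get NULL for z's columns.

(Carol, 9, 389); (Uma, 5, 217); (Uma, 5, 217)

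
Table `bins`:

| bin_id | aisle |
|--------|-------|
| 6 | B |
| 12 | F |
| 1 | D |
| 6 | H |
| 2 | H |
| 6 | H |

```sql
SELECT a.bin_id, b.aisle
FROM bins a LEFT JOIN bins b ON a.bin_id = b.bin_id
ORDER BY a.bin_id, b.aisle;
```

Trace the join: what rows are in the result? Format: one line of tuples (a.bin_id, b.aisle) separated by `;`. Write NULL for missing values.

LEFT JOIN keeps every row from `bins a`; unmatched rows get NULL for `bins b`'s columns.
Matching on a.bin_id = b.bin_id.
Matched pairs: 12; unmatched a rows kept: 0.

(1, D); (2, H); (6, B); (6, B); (6, B); (6, H); (6, H); (6, H); (6, H); (6, H); (6, H); (12, F)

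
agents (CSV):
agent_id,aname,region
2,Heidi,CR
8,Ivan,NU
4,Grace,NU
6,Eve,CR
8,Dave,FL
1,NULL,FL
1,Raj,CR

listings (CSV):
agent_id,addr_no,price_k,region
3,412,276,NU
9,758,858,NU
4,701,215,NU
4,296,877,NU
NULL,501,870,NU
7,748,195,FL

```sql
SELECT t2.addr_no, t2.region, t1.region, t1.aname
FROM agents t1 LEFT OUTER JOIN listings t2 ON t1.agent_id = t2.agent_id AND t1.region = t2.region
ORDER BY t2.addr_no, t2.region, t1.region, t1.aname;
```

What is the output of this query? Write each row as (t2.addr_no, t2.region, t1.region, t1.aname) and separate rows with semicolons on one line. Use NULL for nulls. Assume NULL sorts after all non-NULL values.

(296, NU, NU, Grace); (701, NU, NU, Grace); (NULL, NULL, CR, Eve); (NULL, NULL, CR, Heidi); (NULL, NULL, CR, Raj); (NULL, NULL, FL, Dave); (NULL, NULL, FL, NULL); (NULL, NULL, NU, Ivan)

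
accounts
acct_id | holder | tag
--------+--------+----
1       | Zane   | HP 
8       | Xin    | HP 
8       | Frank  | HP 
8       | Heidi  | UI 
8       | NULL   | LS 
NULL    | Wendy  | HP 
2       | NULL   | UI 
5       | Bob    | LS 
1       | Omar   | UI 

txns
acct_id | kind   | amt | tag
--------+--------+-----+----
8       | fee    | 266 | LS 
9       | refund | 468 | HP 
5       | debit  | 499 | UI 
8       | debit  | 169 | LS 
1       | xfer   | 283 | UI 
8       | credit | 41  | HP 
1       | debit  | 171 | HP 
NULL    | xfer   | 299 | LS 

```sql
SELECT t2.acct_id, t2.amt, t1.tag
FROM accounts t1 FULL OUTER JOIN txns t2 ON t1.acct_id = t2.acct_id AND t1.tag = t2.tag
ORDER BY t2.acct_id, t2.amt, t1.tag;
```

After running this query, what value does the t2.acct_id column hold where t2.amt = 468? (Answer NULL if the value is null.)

FULL OUTER JOIN keeps every row from both sides; unmatched rows get NULL for the other side's columns.
Matching on t1.acct_id = t2.acct_id AND t1.tag = t2.tag. A NULL in a compared column never satisfies the condition.
Matched pairs: 6; unmatched t1 rows kept: 4; unmatched t2 rows kept: 3.

9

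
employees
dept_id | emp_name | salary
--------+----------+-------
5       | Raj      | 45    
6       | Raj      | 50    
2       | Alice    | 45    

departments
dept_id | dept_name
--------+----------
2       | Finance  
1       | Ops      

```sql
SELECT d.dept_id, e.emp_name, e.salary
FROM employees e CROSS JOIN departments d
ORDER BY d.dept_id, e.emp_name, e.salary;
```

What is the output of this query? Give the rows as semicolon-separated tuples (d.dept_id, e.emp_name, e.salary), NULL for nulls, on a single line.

(1, Alice, 45); (1, Raj, 45); (1, Raj, 50); (2, Alice, 45); (2, Raj, 45); (2, Raj, 50)

CROSS JOIN pairs every row of `employees` with every row of `departments`: 3 × 2 = 6 rows.
After projecting and ordering:
d.dept_id | e.emp_name | e.salary
1 | Alice | 45
1 | Raj | 45
1 | Raj | 50
2 | Alice | 45
2 | Raj | 45
2 | Raj | 50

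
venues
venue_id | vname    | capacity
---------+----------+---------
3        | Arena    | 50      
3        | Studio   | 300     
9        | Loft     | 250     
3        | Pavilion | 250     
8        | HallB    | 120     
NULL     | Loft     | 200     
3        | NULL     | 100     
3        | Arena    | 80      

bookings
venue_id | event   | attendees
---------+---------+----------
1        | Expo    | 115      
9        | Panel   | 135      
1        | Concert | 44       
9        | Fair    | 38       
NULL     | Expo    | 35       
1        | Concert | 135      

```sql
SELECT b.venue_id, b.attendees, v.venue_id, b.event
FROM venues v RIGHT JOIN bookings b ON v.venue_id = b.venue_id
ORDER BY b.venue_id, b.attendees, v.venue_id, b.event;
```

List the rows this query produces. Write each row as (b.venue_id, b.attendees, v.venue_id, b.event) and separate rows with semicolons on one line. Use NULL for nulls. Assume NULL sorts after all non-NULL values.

(1, 44, NULL, Concert); (1, 115, NULL, Expo); (1, 135, NULL, Concert); (9, 38, 9, Fair); (9, 135, 9, Panel); (NULL, 35, NULL, Expo)

RIGHT JOIN keeps every row from `bookings`; unmatched rows get NULL for `venues`'s columns.
Matching on v.venue_id = b.venue_id. A NULL in a compared column never satisfies the condition.
Matched pairs: 2; unmatched b rows kept: 4.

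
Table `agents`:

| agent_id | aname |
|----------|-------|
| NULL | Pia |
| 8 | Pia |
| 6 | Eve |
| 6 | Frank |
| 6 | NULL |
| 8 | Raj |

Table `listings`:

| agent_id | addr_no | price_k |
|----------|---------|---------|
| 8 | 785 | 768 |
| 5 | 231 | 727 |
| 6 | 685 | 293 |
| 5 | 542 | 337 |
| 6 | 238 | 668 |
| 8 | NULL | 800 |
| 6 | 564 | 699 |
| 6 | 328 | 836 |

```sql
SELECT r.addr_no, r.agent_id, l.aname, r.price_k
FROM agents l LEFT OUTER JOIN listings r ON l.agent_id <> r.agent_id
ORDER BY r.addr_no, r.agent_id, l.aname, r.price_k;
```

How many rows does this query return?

LEFT JOIN keeps every row from `agents`; unmatched rows get NULL for `listings`'s columns.
Matching on l.agent_id <> r.agent_id. A NULL in a compared column never satisfies the condition.
- l (agent_id=NULL) has no partner → padded with NULL.
- l (agent_id=8) pairs with 6 row(s) of r.
- l (agent_id=6) pairs with 4 row(s) of r.
- l (agent_id=6) pairs with 4 row(s) of r.
- l (agent_id=6) pairs with 4 row(s) of r.
- l (agent_id=8) pairs with 6 row(s) of r.
Total: 24 matched + 1 padded = 25 rows.

25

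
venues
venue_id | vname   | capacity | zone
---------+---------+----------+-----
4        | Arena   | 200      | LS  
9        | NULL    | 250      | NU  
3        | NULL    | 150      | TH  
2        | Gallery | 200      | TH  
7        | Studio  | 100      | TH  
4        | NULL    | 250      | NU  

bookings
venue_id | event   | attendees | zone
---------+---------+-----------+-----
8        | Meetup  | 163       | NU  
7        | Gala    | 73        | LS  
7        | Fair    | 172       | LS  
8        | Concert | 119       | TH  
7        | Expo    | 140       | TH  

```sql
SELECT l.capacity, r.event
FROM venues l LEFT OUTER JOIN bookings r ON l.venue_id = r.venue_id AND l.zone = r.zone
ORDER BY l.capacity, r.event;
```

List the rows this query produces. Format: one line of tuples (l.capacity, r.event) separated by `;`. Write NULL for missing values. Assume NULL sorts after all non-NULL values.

(100, Expo); (150, NULL); (200, NULL); (200, NULL); (250, NULL); (250, NULL)

LEFT JOIN keeps every row from `venues`; unmatched rows get NULL for `bookings`'s columns.
Matching on l.venue_id = r.venue_id AND l.zone = r.zone.
Matched pairs: 1; unmatched l rows kept: 5.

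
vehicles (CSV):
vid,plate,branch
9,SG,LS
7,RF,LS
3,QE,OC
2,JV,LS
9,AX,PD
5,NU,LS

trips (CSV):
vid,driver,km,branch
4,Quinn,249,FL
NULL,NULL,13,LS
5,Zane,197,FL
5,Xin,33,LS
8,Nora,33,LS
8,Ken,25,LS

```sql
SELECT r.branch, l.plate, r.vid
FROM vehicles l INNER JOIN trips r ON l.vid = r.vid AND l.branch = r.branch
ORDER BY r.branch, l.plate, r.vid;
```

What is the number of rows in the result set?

1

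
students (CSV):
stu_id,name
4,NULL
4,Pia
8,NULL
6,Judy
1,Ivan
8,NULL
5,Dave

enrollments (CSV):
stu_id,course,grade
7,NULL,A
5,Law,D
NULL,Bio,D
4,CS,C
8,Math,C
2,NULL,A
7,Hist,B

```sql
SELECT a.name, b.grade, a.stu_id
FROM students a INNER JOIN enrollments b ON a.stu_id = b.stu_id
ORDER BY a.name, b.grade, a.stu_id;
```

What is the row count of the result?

5

INNER JOIN keeps only pairs where the ON condition holds.
Matching on a.stu_id = b.stu_id. A NULL in a compared column never satisfies the condition.
- a (stu_id=4) pairs with 1 row(s) of b.
- a (stu_id=4) pairs with 1 row(s) of b.
- a (stu_id=8) pairs with 1 row(s) of b.
- a (stu_id=6) has no partner → excluded.
- a (stu_id=1) has no partner → excluded.
- a (stu_id=8) pairs with 1 row(s) of b.
- a (stu_id=5) pairs with 1 row(s) of b.
Total: 5 rows.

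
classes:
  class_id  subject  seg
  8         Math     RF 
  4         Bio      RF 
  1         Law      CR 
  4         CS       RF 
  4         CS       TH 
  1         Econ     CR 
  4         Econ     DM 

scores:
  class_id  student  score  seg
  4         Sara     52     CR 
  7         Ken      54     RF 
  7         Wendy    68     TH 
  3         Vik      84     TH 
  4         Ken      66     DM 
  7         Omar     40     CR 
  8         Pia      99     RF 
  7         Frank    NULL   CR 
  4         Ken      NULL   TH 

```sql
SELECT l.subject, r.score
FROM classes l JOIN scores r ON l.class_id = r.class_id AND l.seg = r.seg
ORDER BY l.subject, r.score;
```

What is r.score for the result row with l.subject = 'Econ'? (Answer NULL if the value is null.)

66

INNER JOIN keeps only pairs where the ON condition holds.
Matching on l.class_id = r.class_id AND l.seg = r.seg.
Matched pairs: 3.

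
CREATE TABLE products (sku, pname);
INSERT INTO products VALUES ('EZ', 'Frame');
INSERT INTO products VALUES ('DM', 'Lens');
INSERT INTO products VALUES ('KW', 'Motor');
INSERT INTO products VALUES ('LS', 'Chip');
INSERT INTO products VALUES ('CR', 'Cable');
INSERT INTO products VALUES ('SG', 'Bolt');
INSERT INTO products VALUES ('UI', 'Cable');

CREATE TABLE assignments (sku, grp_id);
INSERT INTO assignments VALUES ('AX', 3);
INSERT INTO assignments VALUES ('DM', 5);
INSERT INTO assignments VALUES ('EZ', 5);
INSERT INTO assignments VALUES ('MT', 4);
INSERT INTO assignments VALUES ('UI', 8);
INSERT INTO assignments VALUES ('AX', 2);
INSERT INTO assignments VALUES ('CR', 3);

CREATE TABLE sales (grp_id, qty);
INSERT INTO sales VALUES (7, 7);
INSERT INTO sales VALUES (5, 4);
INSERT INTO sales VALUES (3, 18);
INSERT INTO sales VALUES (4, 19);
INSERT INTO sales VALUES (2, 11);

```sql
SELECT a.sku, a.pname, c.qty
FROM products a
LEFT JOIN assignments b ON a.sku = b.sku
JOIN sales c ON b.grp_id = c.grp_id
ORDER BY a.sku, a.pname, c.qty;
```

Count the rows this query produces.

Joins associate left-to-right: products LEFT JOIN assignments on sku gives 7 intermediate row(s).
Then INNER JOIN `sales c` on grp_id: keep only rows whose b.grp_id appears in c.
Result: 3 row(s).

3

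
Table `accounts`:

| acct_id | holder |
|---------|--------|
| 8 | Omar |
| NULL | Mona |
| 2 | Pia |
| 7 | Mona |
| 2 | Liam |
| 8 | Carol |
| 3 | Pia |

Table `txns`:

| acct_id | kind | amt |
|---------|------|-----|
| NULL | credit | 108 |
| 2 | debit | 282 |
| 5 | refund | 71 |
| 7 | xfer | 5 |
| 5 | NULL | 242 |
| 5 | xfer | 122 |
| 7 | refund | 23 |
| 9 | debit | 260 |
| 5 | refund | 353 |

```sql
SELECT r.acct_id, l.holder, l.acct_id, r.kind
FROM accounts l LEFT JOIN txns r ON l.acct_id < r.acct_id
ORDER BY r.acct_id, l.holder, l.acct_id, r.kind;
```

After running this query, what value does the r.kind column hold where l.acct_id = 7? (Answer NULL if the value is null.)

debit

LEFT JOIN keeps every row from `accounts`; unmatched rows get NULL for `txns`'s columns.
Matching on l.acct_id < r.acct_id. A NULL in a compared column never satisfies the condition.
- acct_id=8: 1 matching r row(s), so 1 row(s) emitted.
- acct_id=NULL: no r row matches, row kept with r columns NULL.
- acct_id=2: 7 matching r row(s), so 7 row(s) emitted.
- acct_id=7: 1 matching r row(s), so 1 row(s) emitted.
- acct_id=2: 7 matching r row(s), so 7 row(s) emitted.
- acct_id=8: 1 matching r row(s), so 1 row(s) emitted.
- acct_id=3: 7 matching r row(s), so 7 row(s) emitted.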